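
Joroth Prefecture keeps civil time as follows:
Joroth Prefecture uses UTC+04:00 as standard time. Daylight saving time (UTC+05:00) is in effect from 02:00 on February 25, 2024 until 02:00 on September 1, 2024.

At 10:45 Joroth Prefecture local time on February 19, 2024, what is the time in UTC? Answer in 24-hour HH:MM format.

06:45

February 19, 2024 is outside the daylight-saving period (25 February – 1 September), so Joroth Prefecture is on standard time, UTC+04:00.
10:45 local − 4h = 06:45 UTC.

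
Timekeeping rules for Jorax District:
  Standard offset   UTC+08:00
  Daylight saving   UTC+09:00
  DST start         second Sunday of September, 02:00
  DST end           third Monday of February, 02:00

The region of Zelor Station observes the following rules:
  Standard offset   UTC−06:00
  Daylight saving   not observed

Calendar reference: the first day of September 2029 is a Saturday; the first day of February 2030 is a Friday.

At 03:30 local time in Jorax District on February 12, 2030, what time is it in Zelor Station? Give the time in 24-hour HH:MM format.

12:30

1 September 2029 is a Saturday, so the first Sunday is September 2 and the second is September 9.
1 February 2030 is a Friday, so the first Monday is February 4 and the third is February 18.
Daylight saving runs 9 September 2029 – 18 February 2030; February 12, 2030 is inside that window, so Jorax District is at UTC+09:00.
03:30 Jorax District − 9h = 18:30 UTC (rolling into the previous day, 11 February 2030).
Zelor Station stays on UTC−06:00 all year.
18:30 UTC − 6h = 12:30 Zelor Station.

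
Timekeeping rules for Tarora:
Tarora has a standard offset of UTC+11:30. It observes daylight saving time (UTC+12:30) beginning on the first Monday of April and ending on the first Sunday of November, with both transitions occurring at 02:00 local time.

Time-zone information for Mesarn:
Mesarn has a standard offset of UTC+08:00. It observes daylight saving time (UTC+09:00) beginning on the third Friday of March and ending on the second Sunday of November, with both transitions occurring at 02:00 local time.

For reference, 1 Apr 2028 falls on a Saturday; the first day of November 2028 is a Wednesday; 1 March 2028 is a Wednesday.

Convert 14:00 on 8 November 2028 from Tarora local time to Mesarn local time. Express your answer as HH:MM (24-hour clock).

11:30

1 April 2028 is a Saturday, so the first Monday is April 3.
1 November 2028 is a Wednesday, so the first Sunday is November 5.
8 November 2028 is outside the daylight-saving period (3 April – 5 November), so Tarora is on standard time, UTC+11:30.
14:00 Tarora − 11h30m = 02:30 UTC.
1 March 2028 is a Wednesday, so the first Friday is March 3 and the third is March 17.
1 November 2028 is a Wednesday, so the first Sunday is November 5 and the second is November 12.
At the standard offset (UTC+08:00), 02:30 UTC + 8h = 10:30 Mesarn standard time.
The standard-time date in Mesarn, 8 November 2028, lies within the daylight-saving period (17 March – 12 November), so Mesarn is on daylight time, UTC+09:00.
02:30 UTC + 9h = 11:30 Mesarn.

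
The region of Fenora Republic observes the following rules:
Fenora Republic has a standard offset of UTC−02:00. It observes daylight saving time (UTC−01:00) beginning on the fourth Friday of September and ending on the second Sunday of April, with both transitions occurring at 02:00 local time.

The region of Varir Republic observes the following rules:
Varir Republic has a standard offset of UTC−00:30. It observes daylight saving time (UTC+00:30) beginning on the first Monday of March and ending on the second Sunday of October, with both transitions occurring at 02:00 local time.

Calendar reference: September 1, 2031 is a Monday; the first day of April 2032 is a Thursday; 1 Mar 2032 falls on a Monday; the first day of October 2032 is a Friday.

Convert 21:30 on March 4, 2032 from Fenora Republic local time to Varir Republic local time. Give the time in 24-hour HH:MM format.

23:00

1 September 2031 is a Monday, so the first Friday is September 5 and the fourth is September 26.
1 April 2032 is a Thursday, so the first Sunday is April 4 and the second is April 11.
March 4, 2032 lies within the daylight-saving period (26 September 2031 – 11 April 2032), so Fenora Republic is on daylight time, UTC−01:00.
21:30 Fenora Republic + 1h = 22:30 UTC.
1 March 2032 is a Monday, so the first Monday is March 1.
1 October 2032 is a Friday, so the first Sunday is October 3 and the second is October 10.
At the standard offset (UTC−00:30), 22:30 UTC − 0h30m = 22:00 Varir Republic standard time.
Daylight saving runs 1 March – 10 October; the standard-time date in Varir Republic, March 4, 2032, is inside that window, so Varir Republic is at UTC+00:30.
22:30 UTC + 0h30m = 23:00 Varir Republic.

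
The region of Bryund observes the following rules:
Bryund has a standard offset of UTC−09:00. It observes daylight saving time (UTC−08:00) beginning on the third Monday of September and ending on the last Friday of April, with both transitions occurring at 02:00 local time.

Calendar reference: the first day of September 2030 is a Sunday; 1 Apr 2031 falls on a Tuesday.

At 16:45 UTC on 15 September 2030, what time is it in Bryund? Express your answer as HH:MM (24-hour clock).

1 September 2030 is a Sunday, so the first Monday is September 2 and the third is September 16.
1 April 2031 is a Tuesday, so Fridays fall on 4, 11, 18, 25; the last is April 25.
At the standard offset (UTC−09:00), 16:45 UTC − 9h = 07:45 Bryund standard time.
Daylight saving runs 16 September 2030 – 25 April 2031; the standard-time date in Bryund, 15 September 2030, is outside that window, so Bryund is on standard time at UTC−09:00.
16:45 UTC − 9h = 07:45 local.

07:45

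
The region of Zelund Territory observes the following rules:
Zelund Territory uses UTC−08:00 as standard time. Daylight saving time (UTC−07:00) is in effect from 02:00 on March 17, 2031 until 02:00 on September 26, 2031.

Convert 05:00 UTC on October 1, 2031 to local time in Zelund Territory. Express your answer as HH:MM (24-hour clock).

At the standard offset (UTC−08:00), 05:00 UTC − 8h = 21:00 Zelund Territory standard time (rolling into the previous day, 30 September 2031).
The standard-time date in Zelund Territory, September 30, 2031, is outside the daylight-saving period (17 March – 26 September), so Zelund Territory is on standard time, UTC−08:00.
05:00 UTC − 8h = 21:00 local (rolling into the previous day, 30 September 2031).

21:00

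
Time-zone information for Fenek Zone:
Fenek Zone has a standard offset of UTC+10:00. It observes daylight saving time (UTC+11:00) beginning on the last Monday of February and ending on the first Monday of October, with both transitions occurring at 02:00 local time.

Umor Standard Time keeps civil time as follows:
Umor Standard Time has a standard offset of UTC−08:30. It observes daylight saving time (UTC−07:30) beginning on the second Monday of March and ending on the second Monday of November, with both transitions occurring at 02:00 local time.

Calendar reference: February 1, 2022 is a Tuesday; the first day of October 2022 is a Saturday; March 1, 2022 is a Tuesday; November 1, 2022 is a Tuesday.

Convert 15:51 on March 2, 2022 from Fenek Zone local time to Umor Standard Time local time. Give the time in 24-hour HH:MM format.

20:21

1 February 2022 is a Tuesday, so Mondays fall on 7, 14, 21, 28; the last is February 28.
1 October 2022 is a Saturday, so the first Monday is October 3.
March 2, 2022 lies within the daylight-saving period (28 February – 3 October), so Fenek Zone is on daylight time, UTC+11:00.
15:51 Fenek Zone − 11h = 04:51 UTC.
1 March 2022 is a Tuesday, so the first Monday is March 7 and the second is March 14.
1 November 2022 is a Tuesday, so the first Monday is November 7 and the second is November 14.
At the standard offset (UTC−08:30), 04:51 UTC − 8h30m = 20:21 Umor Standard Time standard time (rolling into the previous day, 1 March 2022).
Daylight saving runs 14 March – 14 November; the standard-time date in Umor Standard Time, March 1, 2022, is outside that window, so Umor Standard Time is on standard time at UTC−08:30.
04:51 UTC − 8h30m = 20:21 Umor Standard Time (rolling into the previous day, 1 March 2022).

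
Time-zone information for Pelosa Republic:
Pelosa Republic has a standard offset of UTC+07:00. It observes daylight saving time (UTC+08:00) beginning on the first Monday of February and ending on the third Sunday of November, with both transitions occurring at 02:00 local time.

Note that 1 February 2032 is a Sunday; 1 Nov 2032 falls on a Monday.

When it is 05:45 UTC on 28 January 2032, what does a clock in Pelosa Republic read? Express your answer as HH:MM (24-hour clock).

1 February 2032 is a Sunday, so the first Monday is February 2.
1 November 2032 is a Monday, so the first Sunday is November 7 and the third is November 21.
At the standard offset (UTC+07:00), 05:45 UTC + 7h = 12:45 Pelosa Republic standard time.
Daylight saving runs 2 February – 21 November; the standard-time date in Pelosa Republic, 28 January 2032, is outside that window, so Pelosa Republic is on standard time at UTC+07:00.
05:45 UTC + 7h = 12:45 local.

12:45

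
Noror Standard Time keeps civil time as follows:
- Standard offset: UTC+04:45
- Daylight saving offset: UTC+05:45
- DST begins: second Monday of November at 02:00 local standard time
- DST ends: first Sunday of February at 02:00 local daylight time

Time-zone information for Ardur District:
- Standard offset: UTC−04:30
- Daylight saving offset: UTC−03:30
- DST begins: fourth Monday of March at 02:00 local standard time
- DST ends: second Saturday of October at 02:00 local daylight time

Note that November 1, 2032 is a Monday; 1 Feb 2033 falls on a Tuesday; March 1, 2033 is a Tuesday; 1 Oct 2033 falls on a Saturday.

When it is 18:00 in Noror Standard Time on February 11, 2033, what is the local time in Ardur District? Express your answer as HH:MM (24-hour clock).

1 November 2032 is a Monday, so the first Monday is November 1 and the second is November 8.
1 February 2033 is a Tuesday, so the first Sunday is February 6.
February 11, 2033 is outside the daylight-saving period (8 November 2032 – 6 February 2033), so Noror Standard Time is on standard time, UTC+04:45.
18:00 Noror Standard Time − 4h45m = 13:15 UTC.
1 March 2033 is a Tuesday, so the first Monday is March 7 and the fourth is March 28.
1 October 2033 is a Saturday, so the first Saturday is October 1 and the second is October 8.
At the standard offset (UTC−04:30), 13:15 UTC − 4h30m = 08:45 Ardur District standard time.
The standard-time date in Ardur District, February 11, 2033, does not fall between 28 March and 8 October, so daylight saving is not in effect and Ardur District is at UTC−04:30.
13:15 UTC − 4h30m = 08:45 Ardur District.

08:45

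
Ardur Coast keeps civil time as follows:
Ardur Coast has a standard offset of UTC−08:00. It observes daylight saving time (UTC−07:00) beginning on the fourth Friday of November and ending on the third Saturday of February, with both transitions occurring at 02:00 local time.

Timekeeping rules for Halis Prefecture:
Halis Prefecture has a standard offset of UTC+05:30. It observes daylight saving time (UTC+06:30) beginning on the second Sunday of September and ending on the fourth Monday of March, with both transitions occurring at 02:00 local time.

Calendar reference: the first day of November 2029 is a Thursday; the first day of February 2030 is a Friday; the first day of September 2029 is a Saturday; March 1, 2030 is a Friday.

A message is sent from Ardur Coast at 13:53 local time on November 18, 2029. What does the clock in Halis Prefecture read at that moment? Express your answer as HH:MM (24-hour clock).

04:23

1 November 2029 is a Thursday, so the first Friday is November 2 and the fourth is November 23.
1 February 2030 is a Friday, so the first Saturday is February 2 and the third is February 16.
November 18, 2029 does not fall between 23 November 2029 and 16 February 2030, so daylight saving is not in effect and Ardur Coast is at UTC−08:00.
13:53 Ardur Coast + 8h = 21:53 UTC.
1 September 2029 is a Saturday, so the first Sunday is September 2 and the second is September 9.
1 March 2030 is a Friday, so the first Monday is March 4 and the fourth is March 25.
At the standard offset (UTC+05:30), 21:53 UTC + 5h30m = 03:23 Halis Prefecture standard time (rolling into the next day, 19 November 2029).
Daylight saving runs 9 September 2029 – 25 March 2030; the standard-time date in Halis Prefecture, November 19, 2029, is inside that window, so Halis Prefecture is at UTC+06:30.
21:53 UTC + 6h30m = 04:23 Halis Prefecture (rolling into the next day, 19 November 2029).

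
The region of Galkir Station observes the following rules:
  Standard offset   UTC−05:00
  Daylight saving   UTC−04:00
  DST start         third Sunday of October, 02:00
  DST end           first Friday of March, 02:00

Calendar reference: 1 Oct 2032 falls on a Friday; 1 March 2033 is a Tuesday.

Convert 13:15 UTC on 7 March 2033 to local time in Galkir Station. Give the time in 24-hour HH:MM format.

08:15

1 October 2032 is a Friday, so the first Sunday is October 3 and the third is October 17.
1 March 2033 is a Tuesday, so the first Friday is March 4.
At the standard offset (UTC−05:00), 13:15 UTC − 5h = 08:15 Galkir Station standard time.
The standard-time date in Galkir Station, 7 March 2033, does not fall between 17 October 2032 and 4 March 2033, so daylight saving is not in effect and Galkir Station is at UTC−05:00.
13:15 UTC − 5h = 08:15 local.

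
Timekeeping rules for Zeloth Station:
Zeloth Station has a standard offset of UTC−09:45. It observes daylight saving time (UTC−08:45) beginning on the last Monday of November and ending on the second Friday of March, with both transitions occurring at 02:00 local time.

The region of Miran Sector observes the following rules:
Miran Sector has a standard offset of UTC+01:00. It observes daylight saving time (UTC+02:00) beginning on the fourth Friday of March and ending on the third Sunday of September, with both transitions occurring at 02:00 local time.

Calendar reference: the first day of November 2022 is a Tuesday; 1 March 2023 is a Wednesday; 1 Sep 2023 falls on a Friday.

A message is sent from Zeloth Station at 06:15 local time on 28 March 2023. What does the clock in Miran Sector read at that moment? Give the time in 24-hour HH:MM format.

18:00

1 November 2022 is a Tuesday, so Mondays fall on 7, 14, 21, 28; the last is November 28.
1 March 2023 is a Wednesday, so the first Friday is March 3 and the second is March 10.
28 March 2023 does not fall between 28 November 2022 and 10 March 2023, so daylight saving is not in effect and Zeloth Station is at UTC−09:45.
06:15 Zeloth Station + 9h45m = 16:00 UTC.
1 March 2023 is a Wednesday, so the first Friday is March 3 and the fourth is March 24.
1 September 2023 is a Friday, so the first Sunday is September 3 and the third is September 17.
At the standard offset (UTC+01:00), 16:00 UTC + 1h = 17:00 Miran Sector standard time.
Daylight saving runs 24 March – 17 September; the standard-time date in Miran Sector, 28 March 2023, is inside that window, so Miran Sector is at UTC+02:00.
16:00 UTC + 2h = 18:00 Miran Sector.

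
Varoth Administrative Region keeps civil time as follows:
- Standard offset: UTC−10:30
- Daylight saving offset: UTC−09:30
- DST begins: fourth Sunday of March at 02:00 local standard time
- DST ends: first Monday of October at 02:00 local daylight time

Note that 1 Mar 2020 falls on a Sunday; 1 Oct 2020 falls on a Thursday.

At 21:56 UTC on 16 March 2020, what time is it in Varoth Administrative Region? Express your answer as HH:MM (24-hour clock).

1 March 2020 is a Sunday, so the first Sunday is March 1 and the fourth is March 22.
1 October 2020 is a Thursday, so the first Monday is October 5.
At the standard offset (UTC−10:30), 21:56 UTC − 10h30m = 11:26 Varoth Administrative Region standard time.
The standard-time date in Varoth Administrative Region, 16 March 2020, is outside the daylight-saving period (22 March – 5 October), so Varoth Administrative Region is on standard time, UTC−10:30.
21:56 UTC − 10h30m = 11:26 local.

11:26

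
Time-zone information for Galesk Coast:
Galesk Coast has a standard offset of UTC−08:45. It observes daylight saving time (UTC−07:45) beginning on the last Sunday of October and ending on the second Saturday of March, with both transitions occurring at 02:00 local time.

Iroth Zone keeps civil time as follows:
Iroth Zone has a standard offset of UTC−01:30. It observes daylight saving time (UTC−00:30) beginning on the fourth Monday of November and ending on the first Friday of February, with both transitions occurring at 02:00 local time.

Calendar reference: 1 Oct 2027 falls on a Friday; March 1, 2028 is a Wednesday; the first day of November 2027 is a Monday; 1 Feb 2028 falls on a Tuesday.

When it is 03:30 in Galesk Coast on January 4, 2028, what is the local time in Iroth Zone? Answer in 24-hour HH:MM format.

1 October 2027 is a Friday, so Sundays fall on 3, 10, 17, 24, 31; the last is October 31.
1 March 2028 is a Wednesday, so the first Saturday is March 4 and the second is March 11.
January 4, 2028 falls between 31 October 2027 and 11 March 2028, so daylight saving is in effect and Galesk Coast is at UTC−07:45.
03:30 Galesk Coast + 7h45m = 11:15 UTC.
1 November 2027 is a Monday, so the first Monday is November 1 and the fourth is November 22.
1 February 2028 is a Tuesday, so the first Friday is February 4.
At the standard offset (UTC−01:30), 11:15 UTC − 1h30m = 09:45 Iroth Zone standard time.
The standard-time date in Iroth Zone, January 4, 2028, lies within the daylight-saving period (22 November 2027 – 4 February 2028), so Iroth Zone is on daylight time, UTC−00:30.
11:15 UTC − 0h30m = 10:45 Iroth Zone.

10:45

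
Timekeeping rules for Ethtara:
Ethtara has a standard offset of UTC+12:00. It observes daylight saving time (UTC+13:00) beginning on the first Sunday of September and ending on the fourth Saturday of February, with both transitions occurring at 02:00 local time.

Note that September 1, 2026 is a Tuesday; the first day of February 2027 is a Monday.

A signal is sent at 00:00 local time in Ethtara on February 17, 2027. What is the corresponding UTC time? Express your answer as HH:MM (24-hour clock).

1 September 2026 is a Tuesday, so the first Sunday is September 6.
1 February 2027 is a Monday, so the first Saturday is February 6 and the fourth is February 27.
Daylight saving runs 6 September 2026 – 27 February 2027; February 17, 2027 is inside that window, so Ethtara is at UTC+13:00.
00:00 local − 13h = 11:00 UTC (rolling into the previous day, 16 February 2027).

11:00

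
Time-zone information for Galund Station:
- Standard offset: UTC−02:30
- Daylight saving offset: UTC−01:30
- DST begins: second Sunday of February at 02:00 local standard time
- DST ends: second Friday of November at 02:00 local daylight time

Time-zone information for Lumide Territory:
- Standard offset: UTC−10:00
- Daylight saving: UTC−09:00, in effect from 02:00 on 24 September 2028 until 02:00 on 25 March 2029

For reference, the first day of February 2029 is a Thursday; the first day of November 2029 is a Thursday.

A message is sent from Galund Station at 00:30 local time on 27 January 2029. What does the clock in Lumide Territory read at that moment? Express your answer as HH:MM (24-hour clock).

1 February 2029 is a Thursday, so the first Sunday is February 4 and the second is February 11.
1 November 2029 is a Thursday, so the first Friday is November 2 and the second is November 9.
27 January 2029 is outside the daylight-saving period (11 February – 9 November), so Galund Station is on standard time, UTC−02:30.
00:30 Galund Station + 2h30m = 03:00 UTC.
At the standard offset (UTC−10:00), 03:00 UTC − 10h = 17:00 Lumide Territory standard time (rolling into the previous day, 26 January 2029).
Daylight saving runs 24 September 2028 – 25 March 2029; the standard-time date in Lumide Territory, 26 January 2029, is inside that window, so Lumide Territory is at UTC−09:00.
03:00 UTC − 9h = 18:00 Lumide Territory (rolling into the previous day, 26 January 2029).

18:00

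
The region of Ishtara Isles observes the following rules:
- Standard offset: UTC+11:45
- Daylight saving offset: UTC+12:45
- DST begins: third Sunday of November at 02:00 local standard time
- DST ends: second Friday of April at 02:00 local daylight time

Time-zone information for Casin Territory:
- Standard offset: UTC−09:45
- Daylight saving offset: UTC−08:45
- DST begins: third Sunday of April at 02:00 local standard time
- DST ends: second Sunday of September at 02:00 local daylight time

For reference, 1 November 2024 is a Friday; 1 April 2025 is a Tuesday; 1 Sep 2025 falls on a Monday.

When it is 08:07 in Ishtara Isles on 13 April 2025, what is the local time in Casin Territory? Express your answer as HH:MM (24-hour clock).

10:37

1 November 2024 is a Friday, so the first Sunday is November 3 and the third is November 17.
1 April 2025 is a Tuesday, so the first Friday is April 4 and the second is April 11.
Daylight saving runs 17 November 2024 – 11 April 2025; 13 April 2025 is outside that window, so Ishtara Isles is on standard time at UTC+11:45.
08:07 Ishtara Isles − 11h45m = 20:22 UTC (rolling into the previous day, 12 April 2025).
1 April 2025 is a Tuesday, so the first Sunday is April 6 and the third is April 20.
1 September 2025 is a Monday, so the first Sunday is September 7 and the second is September 14.
At the standard offset (UTC−09:45), 20:22 UTC − 9h45m = 10:37 Casin Territory standard time.
Daylight saving runs 20 April – 14 September; the standard-time date in Casin Territory, 12 April 2025, is outside that window, so Casin Territory is on standard time at UTC−09:45.
20:22 UTC − 9h45m = 10:37 Casin Territory.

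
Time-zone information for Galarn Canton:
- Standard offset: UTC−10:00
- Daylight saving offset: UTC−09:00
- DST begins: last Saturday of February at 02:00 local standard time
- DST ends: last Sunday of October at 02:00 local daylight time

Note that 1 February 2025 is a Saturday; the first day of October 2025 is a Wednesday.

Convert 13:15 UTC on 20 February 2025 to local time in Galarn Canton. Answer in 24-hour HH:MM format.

1 February 2025 is a Saturday, so Saturdays fall on 1, 8, 15, 22; the last is February 22.
1 October 2025 is a Wednesday, so Sundays fall on 5, 12, 19, 26; the last is October 26.
At the standard offset (UTC−10:00), 13:15 UTC − 10h = 03:15 Galarn Canton standard time.
The standard-time date in Galarn Canton, 20 February 2025, is outside the daylight-saving period (22 February – 26 October), so Galarn Canton is on standard time, UTC−10:00.
13:15 UTC − 10h = 03:15 local.

03:15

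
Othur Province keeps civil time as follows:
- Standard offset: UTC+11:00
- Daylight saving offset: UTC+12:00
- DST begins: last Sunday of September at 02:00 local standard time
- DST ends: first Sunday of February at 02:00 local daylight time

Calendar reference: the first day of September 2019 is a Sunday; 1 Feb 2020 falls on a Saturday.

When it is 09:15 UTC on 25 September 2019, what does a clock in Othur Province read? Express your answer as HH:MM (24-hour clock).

20:15

1 September 2019 is a Sunday, so Sundays fall on 1, 8, 15, 22, 29; the last is September 29.
1 February 2020 is a Saturday, so the first Sunday is February 2.
At the standard offset (UTC+11:00), 09:15 UTC + 11h = 20:15 Othur Province standard time.
The standard-time date in Othur Province, 25 September 2019, does not fall between 29 September 2019 and 2 February 2020, so daylight saving is not in effect and Othur Province is at UTC+11:00.
09:15 UTC + 11h = 20:15 local.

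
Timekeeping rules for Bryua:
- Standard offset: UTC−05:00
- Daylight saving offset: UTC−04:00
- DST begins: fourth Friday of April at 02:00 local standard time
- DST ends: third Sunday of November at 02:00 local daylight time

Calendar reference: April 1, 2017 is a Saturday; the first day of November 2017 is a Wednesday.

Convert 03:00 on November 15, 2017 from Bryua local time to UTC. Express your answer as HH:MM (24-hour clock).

07:00

1 April 2017 is a Saturday, so the first Friday is April 7 and the fourth is April 28.
1 November 2017 is a Wednesday, so the first Sunday is November 5 and the third is November 19.
November 15, 2017 falls between 28 April and 19 November, so daylight saving is in effect and Bryua is at UTC−04:00.
03:00 local + 4h = 07:00 UTC.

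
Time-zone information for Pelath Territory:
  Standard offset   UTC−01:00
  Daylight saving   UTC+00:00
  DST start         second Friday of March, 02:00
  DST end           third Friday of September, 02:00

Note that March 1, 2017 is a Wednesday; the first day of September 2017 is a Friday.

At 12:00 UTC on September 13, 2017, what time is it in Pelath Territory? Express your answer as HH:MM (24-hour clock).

12:00

1 March 2017 is a Wednesday, so the first Friday is March 3 and the second is March 10.
1 September 2017 is a Friday, so the first Friday is September 1 and the third is September 15.
At the standard offset (UTC−01:00), 12:00 UTC − 1h = 11:00 Pelath Territory standard time.
Daylight saving runs 10 March – 15 September; the standard-time date in Pelath Territory, September 13, 2017, is inside that window, so Pelath Territory is at UTC+00:00.
12:00 UTC + 0h = 12:00 local.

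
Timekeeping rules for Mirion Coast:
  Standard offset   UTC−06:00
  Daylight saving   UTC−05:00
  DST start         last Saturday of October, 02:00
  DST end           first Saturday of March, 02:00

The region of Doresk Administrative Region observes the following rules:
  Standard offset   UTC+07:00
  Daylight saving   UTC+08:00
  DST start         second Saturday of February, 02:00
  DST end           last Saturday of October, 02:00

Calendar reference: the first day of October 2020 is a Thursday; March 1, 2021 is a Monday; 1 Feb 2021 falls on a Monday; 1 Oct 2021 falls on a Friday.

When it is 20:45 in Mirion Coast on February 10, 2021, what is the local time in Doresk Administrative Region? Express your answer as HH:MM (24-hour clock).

08:45

1 October 2020 is a Thursday, so Saturdays fall on 3, 10, 17, 24, 31; the last is October 31.
1 March 2021 is a Monday, so the first Saturday is March 6.
Daylight saving runs 31 October 2020 – 6 March 2021; February 10, 2021 is inside that window, so Mirion Coast is at UTC−05:00.
20:45 Mirion Coast + 5h = 01:45 UTC (rolling into the next day, 11 February 2021).
1 February 2021 is a Monday, so the first Saturday is February 6 and the second is February 13.
1 October 2021 is a Friday, so Saturdays fall on 2, 9, 16, 23, 30; the last is October 30.
At the standard offset (UTC+07:00), 01:45 UTC + 7h = 08:45 Doresk Administrative Region standard time.
The standard-time date in Doresk Administrative Region, February 11, 2021, is outside the daylight-saving period (13 February – 30 October), so Doresk Administrative Region is on standard time, UTC+07:00.
01:45 UTC + 7h = 08:45 Doresk Administrative Region.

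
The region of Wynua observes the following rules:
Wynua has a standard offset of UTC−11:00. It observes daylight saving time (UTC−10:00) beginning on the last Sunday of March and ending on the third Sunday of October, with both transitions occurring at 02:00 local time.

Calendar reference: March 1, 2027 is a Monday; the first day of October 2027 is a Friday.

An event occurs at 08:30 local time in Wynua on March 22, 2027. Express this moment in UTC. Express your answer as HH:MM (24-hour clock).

1 March 2027 is a Monday, so Sundays fall on 7, 14, 21, 28; the last is March 28.
1 October 2027 is a Friday, so the first Sunday is October 3 and the third is October 17.
March 22, 2027 is outside the daylight-saving period (28 March – 17 October), so Wynua is on standard time, UTC−11:00.
08:30 local + 11h = 19:30 UTC.

19:30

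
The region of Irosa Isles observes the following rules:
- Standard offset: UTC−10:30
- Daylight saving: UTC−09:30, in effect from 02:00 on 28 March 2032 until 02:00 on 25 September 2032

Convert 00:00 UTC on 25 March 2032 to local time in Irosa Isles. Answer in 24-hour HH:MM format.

13:30

At the standard offset (UTC−10:30), 00:00 UTC − 10h30m = 13:30 Irosa Isles standard time (rolling into the previous day, 24 March 2032).
Daylight saving runs 28 March – 25 September; the standard-time date in Irosa Isles, 24 March 2032, is outside that window, so Irosa Isles is on standard time at UTC−10:30.
00:00 UTC − 10h30m = 13:30 local (rolling into the previous day, 24 March 2032).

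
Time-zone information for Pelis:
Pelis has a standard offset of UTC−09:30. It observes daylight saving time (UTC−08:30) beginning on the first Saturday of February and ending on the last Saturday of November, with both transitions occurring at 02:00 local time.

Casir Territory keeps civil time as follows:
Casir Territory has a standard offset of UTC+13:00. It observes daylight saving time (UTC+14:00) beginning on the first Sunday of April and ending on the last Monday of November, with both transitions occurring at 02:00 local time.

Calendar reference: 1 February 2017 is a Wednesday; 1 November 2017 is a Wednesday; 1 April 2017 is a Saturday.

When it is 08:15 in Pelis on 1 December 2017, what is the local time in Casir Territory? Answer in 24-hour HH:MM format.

06:45

1 February 2017 is a Wednesday, so the first Saturday is February 4.
1 November 2017 is a Wednesday, so Saturdays fall on 4, 11, 18, 25; the last is November 25.
1 December 2017 is outside the daylight-saving period (4 February – 25 November), so Pelis is on standard time, UTC−09:30.
08:15 Pelis + 9h30m = 17:45 UTC.
1 April 2017 is a Saturday, so the first Sunday is April 2.
1 November 2017 is a Wednesday, so Mondays fall on 6, 13, 20, 27; the last is November 27.
At the standard offset (UTC+13:00), 17:45 UTC + 13h = 06:45 Casir Territory standard time (rolling into the next day, 2 December 2017).
The standard-time date in Casir Territory, 2 December 2017, is outside the daylight-saving period (2 April – 27 November), so Casir Territory is on standard time, UTC+13:00.
17:45 UTC + 13h = 06:45 Casir Territory (rolling into the next day, 2 December 2017).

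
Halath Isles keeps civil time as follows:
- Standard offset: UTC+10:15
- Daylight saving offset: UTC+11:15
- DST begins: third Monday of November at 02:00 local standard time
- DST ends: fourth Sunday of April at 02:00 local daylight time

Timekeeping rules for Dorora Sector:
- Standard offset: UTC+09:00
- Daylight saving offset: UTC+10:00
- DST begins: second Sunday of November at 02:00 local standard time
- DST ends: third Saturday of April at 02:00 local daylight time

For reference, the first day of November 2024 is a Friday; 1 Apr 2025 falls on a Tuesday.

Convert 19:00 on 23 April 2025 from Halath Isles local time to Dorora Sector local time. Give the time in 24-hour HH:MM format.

1 November 2024 is a Friday, so the first Monday is November 4 and the third is November 18.
1 April 2025 is a Tuesday, so the first Sunday is April 6 and the fourth is April 27.
23 April 2025 lies within the daylight-saving period (18 November 2024 – 27 April 2025), so Halath Isles is on daylight time, UTC+11:15.
19:00 Halath Isles − 11h15m = 07:45 UTC.
1 November 2024 is a Friday, so the first Sunday is November 3 and the second is November 10.
1 April 2025 is a Tuesday, so the first Saturday is April 5 and the third is April 19.
At the standard offset (UTC+09:00), 07:45 UTC + 9h = 16:45 Dorora Sector standard time.
The standard-time date in Dorora Sector, 23 April 2025, is outside the daylight-saving period (10 November 2024 – 19 April 2025), so Dorora Sector is on standard time, UTC+09:00.
07:45 UTC + 9h = 16:45 Dorora Sector.

16:45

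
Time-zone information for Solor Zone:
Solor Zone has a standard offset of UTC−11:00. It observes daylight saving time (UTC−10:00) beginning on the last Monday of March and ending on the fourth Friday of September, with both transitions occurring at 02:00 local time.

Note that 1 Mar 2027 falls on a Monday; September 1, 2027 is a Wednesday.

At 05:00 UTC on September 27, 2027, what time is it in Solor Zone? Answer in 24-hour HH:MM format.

1 March 2027 is a Monday, so Mondays fall on 1, 8, 15, 22, 29; the last is March 29.
1 September 2027 is a Wednesday, so the first Friday is September 3 and the fourth is September 24.
At the standard offset (UTC−11:00), 05:00 UTC − 11h = 18:00 Solor Zone standard time (rolling into the previous day, 26 September 2027).
The standard-time date in Solor Zone, September 26, 2027, is outside the daylight-saving period (29 March – 24 September), so Solor Zone is on standard time, UTC−11:00.
05:00 UTC − 11h = 18:00 local (rolling into the previous day, 26 September 2027).

18:00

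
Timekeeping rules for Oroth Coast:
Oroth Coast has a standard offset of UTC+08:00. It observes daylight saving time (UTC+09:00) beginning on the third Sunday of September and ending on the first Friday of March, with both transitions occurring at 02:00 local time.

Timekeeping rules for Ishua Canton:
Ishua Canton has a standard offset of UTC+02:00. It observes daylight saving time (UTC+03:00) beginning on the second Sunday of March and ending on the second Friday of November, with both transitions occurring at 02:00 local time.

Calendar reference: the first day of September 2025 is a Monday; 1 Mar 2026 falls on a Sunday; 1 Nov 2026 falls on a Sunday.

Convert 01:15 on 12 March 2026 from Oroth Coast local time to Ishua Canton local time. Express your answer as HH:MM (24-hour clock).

1 September 2025 is a Monday, so the first Sunday is September 7 and the third is September 21.
1 March 2026 is a Sunday, so the first Friday is March 6.
Daylight saving runs 21 September 2025 – 6 March 2026; 12 March 2026 is outside that window, so Oroth Coast is on standard time at UTC+08:00.
01:15 Oroth Coast − 8h = 17:15 UTC (rolling into the previous day, 11 March 2026).
1 March 2026 is a Sunday, so the first Sunday is March 1 and the second is March 8.
1 November 2026 is a Sunday, so the first Friday is November 6 and the second is November 13.
At the standard offset (UTC+02:00), 17:15 UTC + 2h = 19:15 Ishua Canton standard time.
The standard-time date in Ishua Canton, 11 March 2026, lies within the daylight-saving period (8 March – 13 November), so Ishua Canton is on daylight time, UTC+03:00.
17:15 UTC + 3h = 20:15 Ishua Canton.

20:15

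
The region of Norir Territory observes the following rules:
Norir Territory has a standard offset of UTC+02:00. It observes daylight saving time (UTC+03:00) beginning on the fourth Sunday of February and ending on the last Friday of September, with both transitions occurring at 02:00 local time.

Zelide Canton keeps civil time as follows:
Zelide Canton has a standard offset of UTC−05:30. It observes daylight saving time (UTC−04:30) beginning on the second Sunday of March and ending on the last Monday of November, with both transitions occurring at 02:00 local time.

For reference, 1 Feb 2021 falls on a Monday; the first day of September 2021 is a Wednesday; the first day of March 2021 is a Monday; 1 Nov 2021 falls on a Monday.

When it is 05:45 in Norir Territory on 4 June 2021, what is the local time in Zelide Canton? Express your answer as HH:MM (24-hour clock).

1 February 2021 is a Monday, so the first Sunday is February 7 and the fourth is February 28.
1 September 2021 is a Wednesday, so Fridays fall on 3, 10, 17, 24; the last is September 24.
4 June 2021 falls between 28 February and 24 September, so daylight saving is in effect and Norir Territory is at UTC+03:00.
05:45 Norir Territory − 3h = 02:45 UTC.
1 March 2021 is a Monday, so the first Sunday is March 7 and the second is March 14.
1 November 2021 is a Monday, so Mondays fall on 1, 8, 15, 22, 29; the last is November 29.
At the standard offset (UTC−05:30), 02:45 UTC − 5h30m = 21:15 Zelide Canton standard time (rolling into the previous day, 3 June 2021).
The standard-time date in Zelide Canton, 3 June 2021, lies within the daylight-saving period (14 March – 29 November), so Zelide Canton is on daylight time, UTC−04:30.
02:45 UTC − 4h30m = 22:15 Zelide Canton (rolling into the previous day, 3 June 2021).

22:15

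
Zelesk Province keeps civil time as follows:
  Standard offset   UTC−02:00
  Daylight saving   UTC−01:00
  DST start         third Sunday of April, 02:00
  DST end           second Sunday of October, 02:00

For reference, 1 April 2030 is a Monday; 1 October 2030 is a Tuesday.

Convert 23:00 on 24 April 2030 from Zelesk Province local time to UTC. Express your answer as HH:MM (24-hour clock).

00:00

1 April 2030 is a Monday, so the first Sunday is April 7 and the third is April 21.
1 October 2030 is a Tuesday, so the first Sunday is October 6 and the second is October 13.
Daylight saving runs 21 April – 13 October; 24 April 2030 is inside that window, so Zelesk Province is at UTC−01:00.
23:00 local + 1h = 00:00 UTC (rolling into the next day, 25 April 2030).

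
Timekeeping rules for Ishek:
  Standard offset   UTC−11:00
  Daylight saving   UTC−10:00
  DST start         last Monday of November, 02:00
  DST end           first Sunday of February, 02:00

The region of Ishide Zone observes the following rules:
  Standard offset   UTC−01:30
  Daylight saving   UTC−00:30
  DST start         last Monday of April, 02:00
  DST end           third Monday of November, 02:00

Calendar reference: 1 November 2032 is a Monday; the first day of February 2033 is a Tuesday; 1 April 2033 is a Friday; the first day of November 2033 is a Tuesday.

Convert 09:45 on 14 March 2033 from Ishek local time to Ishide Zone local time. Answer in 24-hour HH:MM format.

1 November 2032 is a Monday, so Mondays fall on 1, 8, 15, 22, 29; the last is November 29.
1 February 2033 is a Tuesday, so the first Sunday is February 6.
14 March 2033 is outside the daylight-saving period (29 November 2032 – 6 February 2033), so Ishek is on standard time, UTC−11:00.
09:45 Ishek + 11h = 20:45 UTC.
1 April 2033 is a Friday, so Mondays fall on 4, 11, 18, 25; the last is April 25.
1 November 2033 is a Tuesday, so the first Monday is November 7 and the third is November 21.
At the standard offset (UTC−01:30), 20:45 UTC − 1h30m = 19:15 Ishide Zone standard time.
The standard-time date in Ishide Zone, 14 March 2033, does not fall between 25 April and 21 November, so daylight saving is not in effect and Ishide Zone is at UTC−01:30.
20:45 UTC − 1h30m = 19:15 Ishide Zone.

19:15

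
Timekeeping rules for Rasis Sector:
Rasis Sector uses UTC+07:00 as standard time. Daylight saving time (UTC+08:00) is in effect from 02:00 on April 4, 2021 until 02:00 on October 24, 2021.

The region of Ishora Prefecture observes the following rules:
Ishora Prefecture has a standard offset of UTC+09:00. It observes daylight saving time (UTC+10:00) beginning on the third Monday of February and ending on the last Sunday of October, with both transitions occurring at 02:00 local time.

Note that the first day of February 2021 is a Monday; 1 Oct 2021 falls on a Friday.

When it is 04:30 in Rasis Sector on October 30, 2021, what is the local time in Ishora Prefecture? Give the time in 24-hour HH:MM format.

07:30

Daylight saving runs 4 April – 24 October; October 30, 2021 is outside that window, so Rasis Sector is on standard time at UTC+07:00.
04:30 Rasis Sector − 7h = 21:30 UTC (rolling into the previous day, 29 October 2021).
1 February 2021 is a Monday, so the first Monday is February 1 and the third is February 15.
1 October 2021 is a Friday, so Sundays fall on 3, 10, 17, 24, 31; the last is October 31.
At the standard offset (UTC+09:00), 21:30 UTC + 9h = 06:30 Ishora Prefecture standard time (rolling into the next day, 30 October 2021).
The standard-time date in Ishora Prefecture, October 30, 2021, lies within the daylight-saving period (15 February – 31 October), so Ishora Prefecture is on daylight time, UTC+10:00.
21:30 UTC + 10h = 07:30 Ishora Prefecture (rolling into the next day, 30 October 2021).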